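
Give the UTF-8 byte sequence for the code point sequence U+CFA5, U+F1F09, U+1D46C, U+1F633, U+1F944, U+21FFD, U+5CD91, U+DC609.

U+CFA5: 3-byte form → EC BE A5.
U+F1F09: 4-byte form → F3 B1 BC 89.
U+1D46C: 4-byte form → F0 9D 91 AC.
U+1F633: 4-byte form → F0 9F 98 B3.
U+1F944: 4-byte form → F0 9F A5 84.
U+21FFD: 4-byte form → F0 A1 BF BD.
U+5CD91: 4-byte form → F1 9C B6 91.
U+DC609: 4-byte form → F3 9C 98 89.
Concatenated (31 bytes): EC BE A5 F3 B1 BC 89 F0 9D 91 AC F0 9F 98 B3 F0 9F A5 84 F0 A1 BF BD F1 9C B6 91 F3 9C 98 89.

EC BE A5 F3 B1 BC 89 F0 9D 91 AC F0 9F 98 B3 F0 9F A5 84 F0 A1 BF BD F1 9C B6 91 F3 9C 98 89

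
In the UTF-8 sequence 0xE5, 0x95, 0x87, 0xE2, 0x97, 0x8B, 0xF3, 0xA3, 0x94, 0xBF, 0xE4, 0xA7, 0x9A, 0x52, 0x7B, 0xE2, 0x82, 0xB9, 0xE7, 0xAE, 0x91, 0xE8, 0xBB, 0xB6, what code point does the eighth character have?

U+7B91

Offset 0: leading byte 0xE5 = 11100101 → 3-byte char #1 = E5 95 87.
Offset 3: leading byte 0xE2 = 11100010 → 3-byte char #2 = E2 97 8B.
Offset 6: leading byte 0xF3 = 11110011 → 4-byte char #3 = F3 A3 94 BF.
Offset 10: leading byte 0xE4 = 11100100 → 3-byte char #4 = E4 A7 9A.
Offset 13: leading byte 0x52 = 01010010 → 1-byte char #5 = 52.
Offset 14: leading byte 0x7B = 01111011 → 1-byte char #6 = 7B.
Offset 15: leading byte 0xE2 = 11100010 → 3-byte char #7 = E2 82 B9.
Offset 18: leading byte 0xE7 = 11100111 → 3-byte char #8 = E7 AE 91.
Leading byte 0xE7 = 11100111 matches 1110xxxx → 3-byte sequence.
Byte 1: 0xE7 = 11100111, payload 0111 (4 bits).
Byte 2: 0xAE = 10101110 (10xxxxxx ✓), payload 101110.
Byte 3: 0x91 = 10010001 (10xxxxxx ✓), payload 010001.
Concatenate: 0111101110010001 = 0x7B91 (16 bits → U+7B91).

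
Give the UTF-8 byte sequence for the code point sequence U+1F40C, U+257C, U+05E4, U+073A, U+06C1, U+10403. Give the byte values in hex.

U+1F40C: 4-byte form → F0 9F 90 8C.
U+257C: 3-byte form → E2 95 BC.
U+05E4: 2-byte form → D7 A4.
U+073A: 2-byte form → DC BA.
U+06C1: 2-byte form → DB 81.
U+10403: 4-byte form → F0 90 90 83.
Concatenated (17 bytes): F0 9F 90 8C E2 95 BC D7 A4 DC BA DB 81 F0 90 90 83.

F0 9F 90 8C E2 95 BC D7 A4 DC BA DB 81 F0 90 90 83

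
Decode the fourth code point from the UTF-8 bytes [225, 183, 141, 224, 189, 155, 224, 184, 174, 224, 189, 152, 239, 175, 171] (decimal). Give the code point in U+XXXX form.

Offset 0: leading byte 0xE1 = 11100001 → 3-byte char #1 = E1 B7 8D.
Offset 3: leading byte 0xE0 = 11100000 → 3-byte char #2 = E0 BD 9B.
Offset 6: leading byte 0xE0 = 11100000 → 3-byte char #3 = E0 B8 AE.
Offset 9: leading byte 0xE0 = 11100000 → 3-byte char #4 = E0 BD 98.
Leading byte 0xE0 = 11100000 matches 1110xxxx → 3-byte sequence.
Byte 1: 0xE0 = 11100000, payload 0000 (4 bits).
Byte 2: 0xBD = 10111101 (10xxxxxx ✓), payload 111101.
Byte 3: 0x98 = 10011000 (10xxxxxx ✓), payload 011000.
Concatenate: 0000111101011000 = 0xF58 (16 bits → U+0F58).

U+0F58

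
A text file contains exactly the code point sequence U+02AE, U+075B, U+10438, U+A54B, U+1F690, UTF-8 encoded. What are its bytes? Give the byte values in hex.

U+02AE: 2-byte form → CA AE.
U+075B: 2-byte form → DD 9B.
U+10438: 4-byte form → F0 90 90 B8.
U+A54B: 3-byte form → EA 95 8B.
U+1F690: 4-byte form → F0 9F 9A 90.
Concatenated (15 bytes): CA AE DD 9B F0 90 90 B8 EA 95 8B F0 9F 9A 90.

CA AE DD 9B F0 90 90 B8 EA 95 8B F0 9F 9A 90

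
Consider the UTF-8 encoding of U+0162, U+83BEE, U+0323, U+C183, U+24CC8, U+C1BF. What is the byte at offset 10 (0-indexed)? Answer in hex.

0x83

U+0162 → 2-byte form C5 A2 at offsets 0–1.
U+83BEE → 4-byte form F2 83 AF AE at offsets 2–5.
U+0323 → 2-byte form CC A3 at offsets 6–7.
U+C183 → 3-byte form EC 86 83 at offsets 8–10.
Offset 10 falls in char 4's range; it's byte 3 of EC 86 83 = 0x83.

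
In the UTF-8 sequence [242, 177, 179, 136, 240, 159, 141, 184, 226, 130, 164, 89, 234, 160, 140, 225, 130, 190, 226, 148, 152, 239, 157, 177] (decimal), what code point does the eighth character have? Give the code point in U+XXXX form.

Offset 0: leading byte 0xF2 = 11110010 → 4-byte char #1 = F2 B1 B3 88.
Offset 4: leading byte 0xF0 = 11110000 → 4-byte char #2 = F0 9F 8D B8.
Offset 8: leading byte 0xE2 = 11100010 → 3-byte char #3 = E2 82 A4.
Offset 11: leading byte 0x59 = 01011001 → 1-byte char #4 = 59.
Offset 12: leading byte 0xEA = 11101010 → 3-byte char #5 = EA A0 8C.
Offset 15: leading byte 0xE1 = 11100001 → 3-byte char #6 = E1 82 BE.
Offset 18: leading byte 0xE2 = 11100010 → 3-byte char #7 = E2 94 98.
Offset 21: leading byte 0xEF = 11101111 → 3-byte char #8 = EF 9D B1.
Leading byte 0xEF = 11101111 matches 1110xxxx → 3-byte sequence.
Byte 1: 0xEF = 11101111, payload 1111 (4 bits).
Byte 2: 0x9D = 10011101 (10xxxxxx ✓), payload 011101.
Byte 3: 0xB1 = 10110001 (10xxxxxx ✓), payload 110001.
Concatenate: 1111011101110001 = 0xF771 (16 bits → U+F771).

U+F771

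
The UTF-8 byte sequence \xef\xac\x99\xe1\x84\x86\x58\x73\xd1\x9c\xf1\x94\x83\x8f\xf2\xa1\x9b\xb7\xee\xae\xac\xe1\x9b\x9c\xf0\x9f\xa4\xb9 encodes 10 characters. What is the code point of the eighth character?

Offset 0: leading byte 0xEF = 11101111 → 3-byte char #1 = EF AC 99.
Offset 3: leading byte 0xE1 = 11100001 → 3-byte char #2 = E1 84 86.
Offset 6: leading byte 0x58 = 01011000 → 1-byte char #3 = 58.
Offset 7: leading byte 0x73 = 01110011 → 1-byte char #4 = 73.
Offset 8: leading byte 0xD1 = 11010001 → 2-byte char #5 = D1 9C.
Offset 10: leading byte 0xF1 = 11110001 → 4-byte char #6 = F1 94 83 8F.
Offset 14: leading byte 0xF2 = 11110010 → 4-byte char #7 = F2 A1 9B B7.
Offset 18: leading byte 0xEE = 11101110 → 3-byte char #8 = EE AE AC.
Leading byte 0xEE = 11101110 matches 1110xxxx → 3-byte sequence.
Byte 1: 0xEE = 11101110, payload 1110 (4 bits).
Byte 2: 0xAE = 10101110 (10xxxxxx ✓), payload 101110.
Byte 3: 0xAC = 10101100 (10xxxxxx ✓), payload 101100.
Concatenate: 1110101110101100 = 0xEBAC (16 bits → U+EBAC).

U+EBAC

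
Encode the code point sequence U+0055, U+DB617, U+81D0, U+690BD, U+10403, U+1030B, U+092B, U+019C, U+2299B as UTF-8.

U+0055: 1-byte form → 55.
U+DB617: 4-byte form → F3 9B 98 97.
U+81D0: 3-byte form → E8 87 90.
U+690BD: 4-byte form → F1 A9 82 BD.
U+10403: 4-byte form → F0 90 90 83.
U+1030B: 4-byte form → F0 90 8C 8B.
U+092B: 3-byte form → E0 A4 AB.
U+019C: 2-byte form → C6 9C.
U+2299B: 4-byte form → F0 A2 A6 9B.
Concatenated (29 bytes): 55 F3 9B 98 97 E8 87 90 F1 A9 82 BD F0 90 90 83 F0 90 8C 8B E0 A4 AB C6 9C F0 A2 A6 9B.

55 F3 9B 98 97 E8 87 90 F1 A9 82 BD F0 90 90 83 F0 90 8C 8B E0 A4 AB C6 9C F0 A2 A6 9B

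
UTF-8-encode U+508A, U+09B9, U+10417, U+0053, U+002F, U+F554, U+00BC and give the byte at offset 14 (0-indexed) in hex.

U+508A → 3-byte form E5 82 8A at offsets 0–2.
U+09B9 → 3-byte form E0 A6 B9 at offsets 3–5.
U+10417 → 4-byte form F0 90 90 97 at offsets 6–9.
U+0053 → 1-byte form 53 at offsets 10–10.
U+002F → 1-byte form 2F at offsets 11–11.
U+F554 → 3-byte form EF 95 94 at offsets 12–14.
Offset 14 falls in char 6's range; it's byte 3 of EF 95 94 = 0x94.

0x94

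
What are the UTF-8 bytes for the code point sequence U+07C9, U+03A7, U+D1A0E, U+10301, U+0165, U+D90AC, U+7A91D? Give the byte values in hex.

DF 89 CE A7 F3 91 A8 8E F0 90 8C 81 C5 A5 F3 99 82 AC F1 BA A4 9D

U+07C9: 2-byte form → DF 89.
U+03A7: 2-byte form → CE A7.
U+D1A0E: 4-byte form → F3 91 A8 8E.
U+10301: 4-byte form → F0 90 8C 81.
U+0165: 2-byte form → C5 A5.
U+D90AC: 4-byte form → F3 99 82 AC.
U+7A91D: 4-byte form → F1 BA A4 9D.
Concatenated (22 bytes): DF 89 CE A7 F3 91 A8 8E F0 90 8C 81 C5 A5 F3 99 82 AC F1 BA A4 9D.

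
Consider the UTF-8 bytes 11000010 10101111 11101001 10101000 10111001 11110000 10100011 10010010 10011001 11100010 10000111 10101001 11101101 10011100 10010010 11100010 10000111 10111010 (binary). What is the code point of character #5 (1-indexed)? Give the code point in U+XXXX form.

Offset 0: leading byte 0xC2 = 11000010 → 2-byte char #1 = C2 AF.
Offset 2: leading byte 0xE9 = 11101001 → 3-byte char #2 = E9 A8 B9.
Offset 5: leading byte 0xF0 = 11110000 → 4-byte char #3 = F0 A3 92 99.
Offset 9: leading byte 0xE2 = 11100010 → 3-byte char #4 = E2 87 A9.
Offset 12: leading byte 0xED = 11101101 → 3-byte char #5 = ED 9C 92.
Leading byte 0xED = 11101101 matches 1110xxxx → 3-byte sequence.
Byte 1: 0xED = 11101101, payload 1101 (4 bits).
Byte 2: 0x9C = 10011100 (10xxxxxx ✓), payload 011100.
Byte 3: 0x92 = 10010010 (10xxxxxx ✓), payload 010010.
Concatenate: 1101011100010010 = 0xD712 (16 bits → U+D712).

U+D712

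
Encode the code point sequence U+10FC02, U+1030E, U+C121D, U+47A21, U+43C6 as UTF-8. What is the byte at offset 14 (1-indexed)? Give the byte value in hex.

1-indexed offset 14 is 0-indexed offset 13.
U+10FC02 → 4-byte form F4 8F B0 82 at offsets 0–3.
U+1030E → 4-byte form F0 90 8C 8E at offsets 4–7.
U+C121D → 4-byte form F3 81 88 9D at offsets 8–11.
U+47A21 → 4-byte form F1 87 A8 A1 at offsets 12–15.
Offset 13 falls in char 4's range; it's byte 2 of F1 87 A8 A1 = 0x87.

0x87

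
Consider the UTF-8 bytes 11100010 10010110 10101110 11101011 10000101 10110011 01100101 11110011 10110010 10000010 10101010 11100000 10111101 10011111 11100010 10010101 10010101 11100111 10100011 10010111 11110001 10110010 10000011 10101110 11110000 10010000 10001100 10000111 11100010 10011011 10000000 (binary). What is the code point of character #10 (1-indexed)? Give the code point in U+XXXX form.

Offset 0: leading byte 0xE2 = 11100010 → 3-byte char #1 = E2 96 AE.
Offset 3: leading byte 0xEB = 11101011 → 3-byte char #2 = EB 85 B3.
Offset 6: leading byte 0x65 = 01100101 → 1-byte char #3 = 65.
Offset 7: leading byte 0xF3 = 11110011 → 4-byte char #4 = F3 B2 82 AA.
Offset 11: leading byte 0xE0 = 11100000 → 3-byte char #5 = E0 BD 9F.
Offset 14: leading byte 0xE2 = 11100010 → 3-byte char #6 = E2 95 95.
Offset 17: leading byte 0xE7 = 11100111 → 3-byte char #7 = E7 A3 97.
Offset 20: leading byte 0xF1 = 11110001 → 4-byte char #8 = F1 B2 83 AE.
Offset 24: leading byte 0xF0 = 11110000 → 4-byte char #9 = F0 90 8C 87.
Offset 28: leading byte 0xE2 = 11100010 → 3-byte char #10 = E2 9B 80.
Leading byte 0xE2 = 11100010 matches 1110xxxx → 3-byte sequence.
Byte 1: 0xE2 = 11100010, payload 0010 (4 bits).
Byte 2: 0x9B = 10011011 (10xxxxxx ✓), payload 011011.
Byte 3: 0x80 = 10000000 (10xxxxxx ✓), payload 000000.
Concatenate: 0010011011000000 = 0x26C0 (16 bits → U+26C0).

U+26C0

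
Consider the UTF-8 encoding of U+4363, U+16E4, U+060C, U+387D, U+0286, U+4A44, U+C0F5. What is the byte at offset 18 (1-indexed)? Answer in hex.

0x83

1-indexed offset 18 is 0-indexed offset 17.
U+4363 → 3-byte form E4 8D A3 at offsets 0–2.
U+16E4 → 3-byte form E1 9B A4 at offsets 3–5.
U+060C → 2-byte form D8 8C at offsets 6–7.
U+387D → 3-byte form E3 A1 BD at offsets 8–10.
U+0286 → 2-byte form CA 86 at offsets 11–12.
U+4A44 → 3-byte form E4 A9 84 at offsets 13–15.
U+C0F5 → 3-byte form EC 83 B5 at offsets 16–18.
Offset 17 falls in char 7's range; it's byte 2 of EC 83 B5 = 0x83.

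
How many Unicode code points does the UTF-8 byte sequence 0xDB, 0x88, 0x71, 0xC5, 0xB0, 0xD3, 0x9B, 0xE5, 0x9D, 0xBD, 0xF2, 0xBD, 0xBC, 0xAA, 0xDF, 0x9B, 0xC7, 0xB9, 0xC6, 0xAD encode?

9

Byte at offset 0: 0xDB = 11011011 → 2-byte char (#1). Advance 2.
Byte at offset 2: 0x71 = 01110001 → 1-byte char (#2). Advance 1.
Byte at offset 3: 0xC5 = 11000101 → 2-byte char (#3). Advance 2.
Byte at offset 5: 0xD3 = 11010011 → 2-byte char (#4). Advance 2.
Byte at offset 7: 0xE5 = 11100101 → 3-byte char (#5). Advance 3.
Byte at offset 10: 0xF2 = 11110010 → 4-byte char (#6). Advance 4.
Byte at offset 14: 0xDF = 11011111 → 2-byte char (#7). Advance 2.
Byte at offset 16: 0xC7 = 11000111 → 2-byte char (#8). Advance 2.
Byte at offset 18: 0xC6 = 11000110 → 2-byte char (#9). Advance 2.
Reached end at offset 20 after 9 code points.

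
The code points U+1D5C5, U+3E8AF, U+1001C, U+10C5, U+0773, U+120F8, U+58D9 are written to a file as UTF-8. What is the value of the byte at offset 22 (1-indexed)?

0xE5

1-indexed offset 22 is 0-indexed offset 21.
U+1D5C5 → 4-byte form F0 9D 97 85 at offsets 0–3.
U+3E8AF → 4-byte form F0 BE A2 AF at offsets 4–7.
U+1001C → 4-byte form F0 90 80 9C at offsets 8–11.
U+10C5 → 3-byte form E1 83 85 at offsets 12–14.
U+0773 → 2-byte form DD B3 at offsets 15–16.
U+120F8 → 4-byte form F0 92 83 B8 at offsets 17–20.
U+58D9 → 3-byte form E5 A3 99 at offsets 21–23.
Offset 21 falls in char 7's range; it's byte 1 of E5 A3 99 = 0xE5.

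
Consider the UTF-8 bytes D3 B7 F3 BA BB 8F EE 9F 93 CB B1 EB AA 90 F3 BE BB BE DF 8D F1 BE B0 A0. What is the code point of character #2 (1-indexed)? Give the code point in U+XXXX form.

Offset 0: leading byte 0xD3 = 11010011 → 2-byte char #1 = D3 B7.
Offset 2: leading byte 0xF3 = 11110011 → 4-byte char #2 = F3 BA BB 8F.
Leading byte 0xF3 = 11110011 matches 11110xxx → 4-byte sequence.
Byte 1: 0xF3 = 11110011, payload 011 (3 bits).
Byte 2: 0xBA = 10111010 (10xxxxxx ✓), payload 111010.
Byte 3: 0xBB = 10111011 (10xxxxxx ✓), payload 111011.
Byte 4: 0x8F = 10001111 (10xxxxxx ✓), payload 001111.
Concatenate: 011111010111011001111 = 0xFAECF (21 bits → U+FAECF).

U+FAECF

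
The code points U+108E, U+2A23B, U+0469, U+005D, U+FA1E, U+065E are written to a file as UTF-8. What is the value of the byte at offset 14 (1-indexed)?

0xD9

1-indexed offset 14 is 0-indexed offset 13.
U+108E → 3-byte form E1 82 8E at offsets 0–2.
U+2A23B → 4-byte form F0 AA 88 BB at offsets 3–6.
U+0469 → 2-byte form D1 A9 at offsets 7–8.
U+005D → 1-byte form 5D at offsets 9–9.
U+FA1E → 3-byte form EF A8 9E at offsets 10–12.
U+065E → 2-byte form D9 9E at offsets 13–14.
Offset 13 falls in char 6's range; it's byte 1 of D9 9E = 0xD9.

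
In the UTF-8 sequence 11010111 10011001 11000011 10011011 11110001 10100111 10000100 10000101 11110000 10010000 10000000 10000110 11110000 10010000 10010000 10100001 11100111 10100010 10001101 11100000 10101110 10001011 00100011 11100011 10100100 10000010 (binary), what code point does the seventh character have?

U+0B8B

Offset 0: leading byte 0xD7 = 11010111 → 2-byte char #1 = D7 99.
Offset 2: leading byte 0xC3 = 11000011 → 2-byte char #2 = C3 9B.
Offset 4: leading byte 0xF1 = 11110001 → 4-byte char #3 = F1 A7 84 85.
Offset 8: leading byte 0xF0 = 11110000 → 4-byte char #4 = F0 90 80 86.
Offset 12: leading byte 0xF0 = 11110000 → 4-byte char #5 = F0 90 90 A1.
Offset 16: leading byte 0xE7 = 11100111 → 3-byte char #6 = E7 A2 8D.
Offset 19: leading byte 0xE0 = 11100000 → 3-byte char #7 = E0 AE 8B.
Leading byte 0xE0 = 11100000 matches 1110xxxx → 3-byte sequence.
Byte 1: 0xE0 = 11100000, payload 0000 (4 bits).
Byte 2: 0xAE = 10101110 (10xxxxxx ✓), payload 101110.
Byte 3: 0x8B = 10001011 (10xxxxxx ✓), payload 001011.
Concatenate: 0000101110001011 = 0xB8B (16 bits → U+0B8B).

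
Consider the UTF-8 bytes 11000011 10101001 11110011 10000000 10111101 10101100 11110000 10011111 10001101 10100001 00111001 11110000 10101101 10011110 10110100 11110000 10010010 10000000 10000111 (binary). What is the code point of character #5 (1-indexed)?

Offset 0: leading byte 0xC3 = 11000011 → 2-byte char #1 = C3 A9.
Offset 2: leading byte 0xF3 = 11110011 → 4-byte char #2 = F3 80 BD AC.
Offset 6: leading byte 0xF0 = 11110000 → 4-byte char #3 = F0 9F 8D A1.
Offset 10: leading byte 0x39 = 00111001 → 1-byte char #4 = 39.
Offset 11: leading byte 0xF0 = 11110000 → 4-byte char #5 = F0 AD 9E B4.
Leading byte 0xF0 = 11110000 matches 11110xxx → 4-byte sequence.
Byte 1: 0xF0 = 11110000, payload 000 (3 bits).
Byte 2: 0xAD = 10101101 (10xxxxxx ✓), payload 101101.
Byte 3: 0x9E = 10011110 (10xxxxxx ✓), payload 011110.
Byte 4: 0xB4 = 10110100 (10xxxxxx ✓), payload 110100.
Concatenate: 000101101011110110100 = 0x2D7B4 (21 bits → U+2D7B4).

U+2D7B4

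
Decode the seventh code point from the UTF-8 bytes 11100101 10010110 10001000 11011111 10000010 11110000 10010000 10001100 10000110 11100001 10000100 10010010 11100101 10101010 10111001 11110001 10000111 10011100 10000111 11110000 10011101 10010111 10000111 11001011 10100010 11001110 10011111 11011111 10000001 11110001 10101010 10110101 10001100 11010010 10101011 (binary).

Offset 0: leading byte 0xE5 = 11100101 → 3-byte char #1 = E5 96 88.
Offset 3: leading byte 0xDF = 11011111 → 2-byte char #2 = DF 82.
Offset 5: leading byte 0xF0 = 11110000 → 4-byte char #3 = F0 90 8C 86.
Offset 9: leading byte 0xE1 = 11100001 → 3-byte char #4 = E1 84 92.
Offset 12: leading byte 0xE5 = 11100101 → 3-byte char #5 = E5 AA B9.
Offset 15: leading byte 0xF1 = 11110001 → 4-byte char #6 = F1 87 9C 87.
Offset 19: leading byte 0xF0 = 11110000 → 4-byte char #7 = F0 9D 97 87.
Leading byte 0xF0 = 11110000 matches 11110xxx → 4-byte sequence.
Byte 1: 0xF0 = 11110000, payload 000 (3 bits).
Byte 2: 0x9D = 10011101 (10xxxxxx ✓), payload 011101.
Byte 3: 0x97 = 10010111 (10xxxxxx ✓), payload 010111.
Byte 4: 0x87 = 10000111 (10xxxxxx ✓), payload 000111.
Concatenate: 000011101010111000111 = 0x1D5C7 (21 bits → U+1D5C7).

U+1D5C7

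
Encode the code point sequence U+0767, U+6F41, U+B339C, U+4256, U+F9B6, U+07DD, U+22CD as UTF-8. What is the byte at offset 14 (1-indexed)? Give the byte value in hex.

1-indexed offset 14 is 0-indexed offset 13.
U+0767 → 2-byte form DD A7 at offsets 0–1.
U+6F41 → 3-byte form E6 BD 81 at offsets 2–4.
U+B339C → 4-byte form F2 B3 8E 9C at offsets 5–8.
U+4256 → 3-byte form E4 89 96 at offsets 9–11.
U+F9B6 → 3-byte form EF A6 B6 at offsets 12–14.
Offset 13 falls in char 5's range; it's byte 2 of EF A6 B6 = 0xA6.

0xA6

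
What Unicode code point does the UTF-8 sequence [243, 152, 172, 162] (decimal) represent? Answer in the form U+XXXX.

U+D8B22

Leading byte 0xF3 = 11110011 matches 11110xxx → 4-byte sequence.
Byte 1: 0xF3 = 11110011, payload 011 (3 bits).
Byte 2: 0x98 = 10011000 (10xxxxxx ✓), payload 011000.
Byte 3: 0xAC = 10101100 (10xxxxxx ✓), payload 101100.
Byte 4: 0xA2 = 10100010 (10xxxxxx ✓), payload 100010.
Concatenate: 011011000101100100010 = 0xD8B22 (21 bits → U+D8B22).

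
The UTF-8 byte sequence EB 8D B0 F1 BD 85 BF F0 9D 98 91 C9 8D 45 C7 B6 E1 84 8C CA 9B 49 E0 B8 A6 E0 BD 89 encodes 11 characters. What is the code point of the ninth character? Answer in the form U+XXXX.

U+0049

Offset 0: leading byte 0xEB = 11101011 → 3-byte char #1 = EB 8D B0.
Offset 3: leading byte 0xF1 = 11110001 → 4-byte char #2 = F1 BD 85 BF.
Offset 7: leading byte 0xF0 = 11110000 → 4-byte char #3 = F0 9D 98 91.
Offset 11: leading byte 0xC9 = 11001001 → 2-byte char #4 = C9 8D.
Offset 13: leading byte 0x45 = 01000101 → 1-byte char #5 = 45.
Offset 14: leading byte 0xC7 = 11000111 → 2-byte char #6 = C7 B6.
Offset 16: leading byte 0xE1 = 11100001 → 3-byte char #7 = E1 84 8C.
Offset 19: leading byte 0xCA = 11001010 → 2-byte char #8 = CA 9B.
Offset 21: leading byte 0x49 = 01001001 → 1-byte char #9 = 49.
Leading byte 0x49 = 01001001 matches 0xxxxxxx → 1-byte sequence.
Byte 1: 0x49 = 01001001, payload 1001001 (7 bits).
Concatenate: 1001001 = 0x49 (7 bits → U+0049).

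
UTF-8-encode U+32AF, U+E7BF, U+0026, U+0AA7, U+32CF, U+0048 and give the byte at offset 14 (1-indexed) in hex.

1-indexed offset 14 is 0-indexed offset 13.
U+32AF → 3-byte form E3 8A AF at offsets 0–2.
U+E7BF → 3-byte form EE 9E BF at offsets 3–5.
U+0026 → 1-byte form 26 at offsets 6–6.
U+0AA7 → 3-byte form E0 AA A7 at offsets 7–9.
U+32CF → 3-byte form E3 8B 8F at offsets 10–12.
U+0048 → 1-byte form 48 at offsets 13–13.
Offset 13 falls in char 6's range; it's byte 1 of 48 = 0x48.

0x48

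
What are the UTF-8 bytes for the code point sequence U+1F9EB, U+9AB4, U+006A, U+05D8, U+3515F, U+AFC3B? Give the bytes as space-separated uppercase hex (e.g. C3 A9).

F0 9F A7 AB E9 AA B4 6A D7 98 F0 B5 85 9F F2 AF B0 BB

U+1F9EB: 4-byte form → F0 9F A7 AB.
U+9AB4: 3-byte form → E9 AA B4.
U+006A: 1-byte form → 6A.
U+05D8: 2-byte form → D7 98.
U+3515F: 4-byte form → F0 B5 85 9F.
U+AFC3B: 4-byte form → F2 AF B0 BB.
Concatenated (18 bytes): F0 9F A7 AB E9 AA B4 6A D7 98 F0 B5 85 9F F2 AF B0 BB.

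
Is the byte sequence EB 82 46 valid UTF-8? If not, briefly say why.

Leading byte 0xEB = 11101011 → 3-byte form.
Byte 3 is 0x46 = 01000110, which is not 10xxxxxx — expected a continuation byte.

invalid (non-continuation byte where continuation expected)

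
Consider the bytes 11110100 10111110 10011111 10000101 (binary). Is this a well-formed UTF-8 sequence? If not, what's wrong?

invalid (encodes a value above U+10FFFF)

Leading byte 0xF4 = 11110100 → 4-byte form.
Payload = 0x13E7C5, which exceeds U+10FFFF, the maximum Unicode code point. (Leading bytes F5–FF, or F4 followed by ≥ 0x90, are invalid.)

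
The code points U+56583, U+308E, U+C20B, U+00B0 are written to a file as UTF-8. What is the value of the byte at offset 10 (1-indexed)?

0x8B

1-indexed offset 10 is 0-indexed offset 9.
U+56583 → 4-byte form F1 96 96 83 at offsets 0–3.
U+308E → 3-byte form E3 82 8E at offsets 4–6.
U+C20B → 3-byte form EC 88 8B at offsets 7–9.
Offset 9 falls in char 3's range; it's byte 3 of EC 88 8B = 0x8B.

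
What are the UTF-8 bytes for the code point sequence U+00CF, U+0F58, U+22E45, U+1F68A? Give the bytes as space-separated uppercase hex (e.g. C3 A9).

U+00CF: 2-byte form → C3 8F.
U+0F58: 3-byte form → E0 BD 98.
U+22E45: 4-byte form → F0 A2 B9 85.
U+1F68A: 4-byte form → F0 9F 9A 8A.
Concatenated (13 bytes): C3 8F E0 BD 98 F0 A2 B9 85 F0 9F 9A 8A.

C3 8F E0 BD 98 F0 A2 B9 85 F0 9F 9A 8A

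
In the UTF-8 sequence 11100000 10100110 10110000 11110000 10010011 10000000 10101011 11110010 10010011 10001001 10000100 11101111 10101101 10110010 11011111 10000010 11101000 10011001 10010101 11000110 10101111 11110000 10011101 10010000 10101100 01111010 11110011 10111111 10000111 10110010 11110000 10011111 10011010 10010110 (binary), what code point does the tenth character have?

U+FF1F2

Offset 0: leading byte 0xE0 = 11100000 → 3-byte char #1 = E0 A6 B0.
Offset 3: leading byte 0xF0 = 11110000 → 4-byte char #2 = F0 93 80 AB.
Offset 7: leading byte 0xF2 = 11110010 → 4-byte char #3 = F2 93 89 84.
Offset 11: leading byte 0xEF = 11101111 → 3-byte char #4 = EF AD B2.
Offset 14: leading byte 0xDF = 11011111 → 2-byte char #5 = DF 82.
Offset 16: leading byte 0xE8 = 11101000 → 3-byte char #6 = E8 99 95.
Offset 19: leading byte 0xC6 = 11000110 → 2-byte char #7 = C6 AF.
Offset 21: leading byte 0xF0 = 11110000 → 4-byte char #8 = F0 9D 90 AC.
Offset 25: leading byte 0x7A = 01111010 → 1-byte char #9 = 7A.
Offset 26: leading byte 0xF3 = 11110011 → 4-byte char #10 = F3 BF 87 B2.
Leading byte 0xF3 = 11110011 matches 11110xxx → 4-byte sequence.
Byte 1: 0xF3 = 11110011, payload 011 (3 bits).
Byte 2: 0xBF = 10111111 (10xxxxxx ✓), payload 111111.
Byte 3: 0x87 = 10000111 (10xxxxxx ✓), payload 000111.
Byte 4: 0xB2 = 10110010 (10xxxxxx ✓), payload 110010.
Concatenate: 011111111000111110010 = 0xFF1F2 (21 bits → U+FF1F2).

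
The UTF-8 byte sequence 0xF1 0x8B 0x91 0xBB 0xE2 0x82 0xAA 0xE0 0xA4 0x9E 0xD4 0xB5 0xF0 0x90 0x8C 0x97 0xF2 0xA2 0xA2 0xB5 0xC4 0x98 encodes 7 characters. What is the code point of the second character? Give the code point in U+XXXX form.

U+20AA

Offset 0: leading byte 0xF1 = 11110001 → 4-byte char #1 = F1 8B 91 BB.
Offset 4: leading byte 0xE2 = 11100010 → 3-byte char #2 = E2 82 AA.
Leading byte 0xE2 = 11100010 matches 1110xxxx → 3-byte sequence.
Byte 1: 0xE2 = 11100010, payload 0010 (4 bits).
Byte 2: 0x82 = 10000010 (10xxxxxx ✓), payload 000010.
Byte 3: 0xAA = 10101010 (10xxxxxx ✓), payload 101010.
Concatenate: 0010000010101010 = 0x20AA (16 bits → U+20AA).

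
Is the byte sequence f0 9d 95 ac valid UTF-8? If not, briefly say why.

Leading byte 0xF0 = 11110000 → 4-byte form.
Continuation bytes 0x9D=10011101, 0x95=10010101, 0xAC=10101100 all match 10xxxxxx.
Decoded value 0x1D56C is ≥ 0x10000 (shortest form) and not a surrogate.

valid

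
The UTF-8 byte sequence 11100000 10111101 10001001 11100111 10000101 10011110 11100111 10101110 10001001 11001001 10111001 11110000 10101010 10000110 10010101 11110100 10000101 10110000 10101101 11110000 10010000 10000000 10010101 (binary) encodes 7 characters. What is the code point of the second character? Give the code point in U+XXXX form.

U+715E

Offset 0: leading byte 0xE0 = 11100000 → 3-byte char #1 = E0 BD 89.
Offset 3: leading byte 0xE7 = 11100111 → 3-byte char #2 = E7 85 9E.
Leading byte 0xE7 = 11100111 matches 1110xxxx → 3-byte sequence.
Byte 1: 0xE7 = 11100111, payload 0111 (4 bits).
Byte 2: 0x85 = 10000101 (10xxxxxx ✓), payload 000101.
Byte 3: 0x9E = 10011110 (10xxxxxx ✓), payload 011110.
Concatenate: 0111000101011110 = 0x715E (16 bits → U+715E).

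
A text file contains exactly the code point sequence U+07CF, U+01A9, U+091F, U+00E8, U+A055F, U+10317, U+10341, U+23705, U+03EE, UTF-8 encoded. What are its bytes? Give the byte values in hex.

DF 8F C6 A9 E0 A4 9F C3 A8 F2 A0 95 9F F0 90 8C 97 F0 90 8D 81 F0 A3 9C 85 CF AE

U+07CF: 2-byte form → DF 8F.
U+01A9: 2-byte form → C6 A9.
U+091F: 3-byte form → E0 A4 9F.
U+00E8: 2-byte form → C3 A8.
U+A055F: 4-byte form → F2 A0 95 9F.
U+10317: 4-byte form → F0 90 8C 97.
U+10341: 4-byte form → F0 90 8D 81.
U+23705: 4-byte form → F0 A3 9C 85.
U+03EE: 2-byte form → CF AE.
Concatenated (27 bytes): DF 8F C6 A9 E0 A4 9F C3 A8 F2 A0 95 9F F0 90 8C 97 F0 90 8D 81 F0 A3 9C 85 CF AE.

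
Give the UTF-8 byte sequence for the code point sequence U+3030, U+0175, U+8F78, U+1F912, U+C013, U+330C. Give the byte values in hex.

U+3030: 3-byte form → E3 80 B0.
U+0175: 2-byte form → C5 B5.
U+8F78: 3-byte form → E8 BD B8.
U+1F912: 4-byte form → F0 9F A4 92.
U+C013: 3-byte form → EC 80 93.
U+330C: 3-byte form → E3 8C 8C.
Concatenated (18 bytes): E3 80 B0 C5 B5 E8 BD B8 F0 9F A4 92 EC 80 93 E3 8C 8C.

E3 80 B0 C5 B5 E8 BD B8 F0 9F A4 92 EC 80 93 E3 8C 8C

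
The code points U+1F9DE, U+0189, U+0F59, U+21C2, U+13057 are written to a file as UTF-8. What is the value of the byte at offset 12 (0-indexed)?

U+1F9DE → 4-byte form F0 9F A7 9E at offsets 0–3.
U+0189 → 2-byte form C6 89 at offsets 4–5.
U+0F59 → 3-byte form E0 BD 99 at offsets 6–8.
U+21C2 → 3-byte form E2 87 82 at offsets 9–11.
U+13057 → 4-byte form F0 93 81 97 at offsets 12–15.
Offset 12 falls in char 5's range; it's byte 1 of F0 93 81 97 = 0xF0.

0xF0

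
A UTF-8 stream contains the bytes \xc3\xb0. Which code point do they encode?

Leading byte 0xC3 = 11000011 matches 110xxxxx → 2-byte sequence.
Byte 1: 0xC3 = 11000011, payload 00011 (5 bits).
Byte 2: 0xB0 = 10110000 (10xxxxxx ✓), payload 110000.
Concatenate: 00011110000 = 0xF0 (11 bits → U+00F0).

U+00F0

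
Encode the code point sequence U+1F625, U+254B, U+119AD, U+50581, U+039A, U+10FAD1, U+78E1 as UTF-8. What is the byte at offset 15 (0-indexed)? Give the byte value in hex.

U+1F625 → 4-byte form F0 9F 98 A5 at offsets 0–3.
U+254B → 3-byte form E2 95 8B at offsets 4–6.
U+119AD → 4-byte form F0 91 A6 AD at offsets 7–10.
U+50581 → 4-byte form F1 90 96 81 at offsets 11–14.
U+039A → 2-byte form CE 9A at offsets 15–16.
Offset 15 falls in char 5's range; it's byte 1 of CE 9A = 0xCE.

0xCE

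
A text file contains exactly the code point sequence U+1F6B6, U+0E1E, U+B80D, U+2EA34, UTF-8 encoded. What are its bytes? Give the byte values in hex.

U+1F6B6: 4-byte form → F0 9F 9A B6.
U+0E1E: 3-byte form → E0 B8 9E.
U+B80D: 3-byte form → EB A0 8D.
U+2EA34: 4-byte form → F0 AE A8 B4.
Concatenated (14 bytes): F0 9F 9A B6 E0 B8 9E EB A0 8D F0 AE A8 B4.

F0 9F 9A B6 E0 B8 9E EB A0 8D F0 AE A8 B4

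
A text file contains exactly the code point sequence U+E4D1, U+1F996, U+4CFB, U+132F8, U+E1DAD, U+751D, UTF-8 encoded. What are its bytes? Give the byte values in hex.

U+E4D1: 3-byte form → EE 93 91.
U+1F996: 4-byte form → F0 9F A6 96.
U+4CFB: 3-byte form → E4 B3 BB.
U+132F8: 4-byte form → F0 93 8B B8.
U+E1DAD: 4-byte form → F3 A1 B6 AD.
U+751D: 3-byte form → E7 94 9D.
Concatenated (21 bytes): EE 93 91 F0 9F A6 96 E4 B3 BB F0 93 8B B8 F3 A1 B6 AD E7 94 9D.

EE 93 91 F0 9F A6 96 E4 B3 BB F0 93 8B B8 F3 A1 B6 AD E7 94 9D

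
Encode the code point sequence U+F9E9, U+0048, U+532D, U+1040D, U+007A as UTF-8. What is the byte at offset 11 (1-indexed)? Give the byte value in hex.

0x8D

1-indexed offset 11 is 0-indexed offset 10.
U+F9E9 → 3-byte form EF A7 A9 at offsets 0–2.
U+0048 → 1-byte form 48 at offsets 3–3.
U+532D → 3-byte form E5 8C AD at offsets 4–6.
U+1040D → 4-byte form F0 90 90 8D at offsets 7–10.
Offset 10 falls in char 4's range; it's byte 4 of F0 90 90 8D = 0x8D.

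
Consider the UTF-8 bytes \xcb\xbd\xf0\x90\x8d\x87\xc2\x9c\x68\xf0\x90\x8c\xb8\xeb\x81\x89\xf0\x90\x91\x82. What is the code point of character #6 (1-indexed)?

Offset 0: leading byte 0xCB = 11001011 → 2-byte char #1 = CB BD.
Offset 2: leading byte 0xF0 = 11110000 → 4-byte char #2 = F0 90 8D 87.
Offset 6: leading byte 0xC2 = 11000010 → 2-byte char #3 = C2 9C.
Offset 8: leading byte 0x68 = 01101000 → 1-byte char #4 = 68.
Offset 9: leading byte 0xF0 = 11110000 → 4-byte char #5 = F0 90 8C B8.
Offset 13: leading byte 0xEB = 11101011 → 3-byte char #6 = EB 81 89.
Leading byte 0xEB = 11101011 matches 1110xxxx → 3-byte sequence.
Byte 1: 0xEB = 11101011, payload 1011 (4 bits).
Byte 2: 0x81 = 10000001 (10xxxxxx ✓), payload 000001.
Byte 3: 0x89 = 10001001 (10xxxxxx ✓), payload 001001.
Concatenate: 1011000001001001 = 0xB049 (16 bits → U+B049).

U+B049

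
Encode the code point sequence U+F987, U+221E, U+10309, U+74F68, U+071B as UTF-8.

EF A6 87 E2 88 9E F0 90 8C 89 F1 B4 BD A8 DC 9B

U+F987: 3-byte form → EF A6 87.
U+221E: 3-byte form → E2 88 9E.
U+10309: 4-byte form → F0 90 8C 89.
U+74F68: 4-byte form → F1 B4 BD A8.
U+071B: 2-byte form → DC 9B.
Concatenated (16 bytes): EF A6 87 E2 88 9E F0 90 8C 89 F1 B4 BD A8 DC 9B.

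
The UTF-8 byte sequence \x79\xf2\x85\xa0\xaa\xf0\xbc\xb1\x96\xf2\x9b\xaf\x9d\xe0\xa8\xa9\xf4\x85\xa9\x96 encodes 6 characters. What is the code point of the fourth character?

Offset 0: leading byte 0x79 = 01111001 → 1-byte char #1 = 79.
Offset 1: leading byte 0xF2 = 11110010 → 4-byte char #2 = F2 85 A0 AA.
Offset 5: leading byte 0xF0 = 11110000 → 4-byte char #3 = F0 BC B1 96.
Offset 9: leading byte 0xF2 = 11110010 → 4-byte char #4 = F2 9B AF 9D.
Leading byte 0xF2 = 11110010 matches 11110xxx → 4-byte sequence.
Byte 1: 0xF2 = 11110010, payload 010 (3 bits).
Byte 2: 0x9B = 10011011 (10xxxxxx ✓), payload 011011.
Byte 3: 0xAF = 10101111 (10xxxxxx ✓), payload 101111.
Byte 4: 0x9D = 10011101 (10xxxxxx ✓), payload 011101.
Concatenate: 010011011101111011101 = 0x9BBDD (21 bits → U+9BBDD).

U+9BBDD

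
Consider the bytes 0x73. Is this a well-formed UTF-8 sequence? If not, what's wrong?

valid

Leading byte 0x73 = 01110011 → 1-byte form.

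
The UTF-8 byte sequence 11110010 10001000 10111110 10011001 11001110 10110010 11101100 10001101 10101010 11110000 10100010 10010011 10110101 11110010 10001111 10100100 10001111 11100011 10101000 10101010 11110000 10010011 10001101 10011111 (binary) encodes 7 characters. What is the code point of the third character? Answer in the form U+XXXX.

U+C36A

Offset 0: leading byte 0xF2 = 11110010 → 4-byte char #1 = F2 88 BE 99.
Offset 4: leading byte 0xCE = 11001110 → 2-byte char #2 = CE B2.
Offset 6: leading byte 0xEC = 11101100 → 3-byte char #3 = EC 8D AA.
Leading byte 0xEC = 11101100 matches 1110xxxx → 3-byte sequence.
Byte 1: 0xEC = 11101100, payload 1100 (4 bits).
Byte 2: 0x8D = 10001101 (10xxxxxx ✓), payload 001101.
Byte 3: 0xAA = 10101010 (10xxxxxx ✓), payload 101010.
Concatenate: 1100001101101010 = 0xC36A (16 bits → U+C36A).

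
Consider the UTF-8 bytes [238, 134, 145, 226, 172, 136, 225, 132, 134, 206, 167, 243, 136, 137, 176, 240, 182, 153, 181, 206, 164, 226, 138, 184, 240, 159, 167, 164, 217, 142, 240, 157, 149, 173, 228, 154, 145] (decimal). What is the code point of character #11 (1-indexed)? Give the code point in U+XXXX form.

Offset 0: leading byte 0xEE = 11101110 → 3-byte char #1 = EE 86 91.
Offset 3: leading byte 0xE2 = 11100010 → 3-byte char #2 = E2 AC 88.
Offset 6: leading byte 0xE1 = 11100001 → 3-byte char #3 = E1 84 86.
Offset 9: leading byte 0xCE = 11001110 → 2-byte char #4 = CE A7.
Offset 11: leading byte 0xF3 = 11110011 → 4-byte char #5 = F3 88 89 B0.
Offset 15: leading byte 0xF0 = 11110000 → 4-byte char #6 = F0 B6 99 B5.
Offset 19: leading byte 0xCE = 11001110 → 2-byte char #7 = CE A4.
Offset 21: leading byte 0xE2 = 11100010 → 3-byte char #8 = E2 8A B8.
Offset 24: leading byte 0xF0 = 11110000 → 4-byte char #9 = F0 9F A7 A4.
Offset 28: leading byte 0xD9 = 11011001 → 2-byte char #10 = D9 8E.
Offset 30: leading byte 0xF0 = 11110000 → 4-byte char #11 = F0 9D 95 AD.
Leading byte 0xF0 = 11110000 matches 11110xxx → 4-byte sequence.
Byte 1: 0xF0 = 11110000, payload 000 (3 bits).
Byte 2: 0x9D = 10011101 (10xxxxxx ✓), payload 011101.
Byte 3: 0x95 = 10010101 (10xxxxxx ✓), payload 010101.
Byte 4: 0xAD = 10101101 (10xxxxxx ✓), payload 101101.
Concatenate: 000011101010101101101 = 0x1D56D (21 bits → U+1D56D).

U+1D56D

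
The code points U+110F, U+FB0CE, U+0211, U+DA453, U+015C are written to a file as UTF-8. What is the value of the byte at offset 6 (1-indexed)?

0x83

1-indexed offset 6 is 0-indexed offset 5.
U+110F → 3-byte form E1 84 8F at offsets 0–2.
U+FB0CE → 4-byte form F3 BB 83 8E at offsets 3–6.
Offset 5 falls in char 2's range; it's byte 3 of F3 BB 83 8E = 0x83.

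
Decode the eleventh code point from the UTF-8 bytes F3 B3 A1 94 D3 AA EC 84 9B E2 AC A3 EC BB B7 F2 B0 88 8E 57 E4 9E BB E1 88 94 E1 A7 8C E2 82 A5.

U+20A5

Offset 0: leading byte 0xF3 = 11110011 → 4-byte char #1 = F3 B3 A1 94.
Offset 4: leading byte 0xD3 = 11010011 → 2-byte char #2 = D3 AA.
Offset 6: leading byte 0xEC = 11101100 → 3-byte char #3 = EC 84 9B.
Offset 9: leading byte 0xE2 = 11100010 → 3-byte char #4 = E2 AC A3.
Offset 12: leading byte 0xEC = 11101100 → 3-byte char #5 = EC BB B7.
Offset 15: leading byte 0xF2 = 11110010 → 4-byte char #6 = F2 B0 88 8E.
Offset 19: leading byte 0x57 = 01010111 → 1-byte char #7 = 57.
Offset 20: leading byte 0xE4 = 11100100 → 3-byte char #8 = E4 9E BB.
Offset 23: leading byte 0xE1 = 11100001 → 3-byte char #9 = E1 88 94.
Offset 26: leading byte 0xE1 = 11100001 → 3-byte char #10 = E1 A7 8C.
Offset 29: leading byte 0xE2 = 11100010 → 3-byte char #11 = E2 82 A5.
Leading byte 0xE2 = 11100010 matches 1110xxxx → 3-byte sequence.
Byte 1: 0xE2 = 11100010, payload 0010 (4 bits).
Byte 2: 0x82 = 10000010 (10xxxxxx ✓), payload 000010.
Byte 3: 0xA5 = 10100101 (10xxxxxx ✓), payload 100101.
Concatenate: 0010000010100101 = 0x20A5 (16 bits → U+20A5).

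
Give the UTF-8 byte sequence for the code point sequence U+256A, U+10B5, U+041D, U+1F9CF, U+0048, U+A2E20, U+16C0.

E2 95 AA E1 82 B5 D0 9D F0 9F A7 8F 48 F2 A2 B8 A0 E1 9B 80

U+256A: 3-byte form → E2 95 AA.
U+10B5: 3-byte form → E1 82 B5.
U+041D: 2-byte form → D0 9D.
U+1F9CF: 4-byte form → F0 9F A7 8F.
U+0048: 1-byte form → 48.
U+A2E20: 4-byte form → F2 A2 B8 A0.
U+16C0: 3-byte form → E1 9B 80.
Concatenated (20 bytes): E2 95 AA E1 82 B5 D0 9D F0 9F A7 8F 48 F2 A2 B8 A0 E1 9B 80.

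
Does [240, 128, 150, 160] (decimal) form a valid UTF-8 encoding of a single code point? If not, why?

Leading byte 0xF0 = 11110000 → 4-byte form.
Continuation bytes all match 10xxxxxx. Payload decodes to 0x5A0.
But 0x5A0 < 0x10000, the minimum for a 4-byte sequence — this is an overlong encoding.

invalid (overlong encoding)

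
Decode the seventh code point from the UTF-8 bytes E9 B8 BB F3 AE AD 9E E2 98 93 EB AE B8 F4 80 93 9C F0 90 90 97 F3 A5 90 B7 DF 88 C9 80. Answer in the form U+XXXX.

Offset 0: leading byte 0xE9 = 11101001 → 3-byte char #1 = E9 B8 BB.
Offset 3: leading byte 0xF3 = 11110011 → 4-byte char #2 = F3 AE AD 9E.
Offset 7: leading byte 0xE2 = 11100010 → 3-byte char #3 = E2 98 93.
Offset 10: leading byte 0xEB = 11101011 → 3-byte char #4 = EB AE B8.
Offset 13: leading byte 0xF4 = 11110100 → 4-byte char #5 = F4 80 93 9C.
Offset 17: leading byte 0xF0 = 11110000 → 4-byte char #6 = F0 90 90 97.
Offset 21: leading byte 0xF3 = 11110011 → 4-byte char #7 = F3 A5 90 B7.
Leading byte 0xF3 = 11110011 matches 11110xxx → 4-byte sequence.
Byte 1: 0xF3 = 11110011, payload 011 (3 bits).
Byte 2: 0xA5 = 10100101 (10xxxxxx ✓), payload 100101.
Byte 3: 0x90 = 10010000 (10xxxxxx ✓), payload 010000.
Byte 4: 0xB7 = 10110111 (10xxxxxx ✓), payload 110111.
Concatenate: 011100101010000110111 = 0xE5437 (21 bits → U+E5437).

U+E5437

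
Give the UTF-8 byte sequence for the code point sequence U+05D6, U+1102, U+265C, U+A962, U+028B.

D7 96 E1 84 82 E2 99 9C EA A5 A2 CA 8B

U+05D6: 2-byte form → D7 96.
U+1102: 3-byte form → E1 84 82.
U+265C: 3-byte form → E2 99 9C.
U+A962: 3-byte form → EA A5 A2.
U+028B: 2-byte form → CA 8B.
Concatenated (13 bytes): D7 96 E1 84 82 E2 99 9C EA A5 A2 CA 8B.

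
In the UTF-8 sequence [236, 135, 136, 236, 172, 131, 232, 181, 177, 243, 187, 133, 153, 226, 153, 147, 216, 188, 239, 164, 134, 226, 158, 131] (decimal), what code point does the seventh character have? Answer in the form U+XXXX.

U+F906

Offset 0: leading byte 0xEC = 11101100 → 3-byte char #1 = EC 87 88.
Offset 3: leading byte 0xEC = 11101100 → 3-byte char #2 = EC AC 83.
Offset 6: leading byte 0xE8 = 11101000 → 3-byte char #3 = E8 B5 B1.
Offset 9: leading byte 0xF3 = 11110011 → 4-byte char #4 = F3 BB 85 99.
Offset 13: leading byte 0xE2 = 11100010 → 3-byte char #5 = E2 99 93.
Offset 16: leading byte 0xD8 = 11011000 → 2-byte char #6 = D8 BC.
Offset 18: leading byte 0xEF = 11101111 → 3-byte char #7 = EF A4 86.
Leading byte 0xEF = 11101111 matches 1110xxxx → 3-byte sequence.
Byte 1: 0xEF = 11101111, payload 1111 (4 bits).
Byte 2: 0xA4 = 10100100 (10xxxxxx ✓), payload 100100.
Byte 3: 0x86 = 10000110 (10xxxxxx ✓), payload 000110.
Concatenate: 1111100100000110 = 0xF906 (16 bits → U+F906).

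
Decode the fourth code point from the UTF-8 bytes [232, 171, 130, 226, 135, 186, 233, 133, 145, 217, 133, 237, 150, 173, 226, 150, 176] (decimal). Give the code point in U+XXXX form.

Offset 0: leading byte 0xE8 = 11101000 → 3-byte char #1 = E8 AB 82.
Offset 3: leading byte 0xE2 = 11100010 → 3-byte char #2 = E2 87 BA.
Offset 6: leading byte 0xE9 = 11101001 → 3-byte char #3 = E9 85 91.
Offset 9: leading byte 0xD9 = 11011001 → 2-byte char #4 = D9 85.
Leading byte 0xD9 = 11011001 matches 110xxxxx → 2-byte sequence.
Byte 1: 0xD9 = 11011001, payload 11001 (5 bits).
Byte 2: 0x85 = 10000101 (10xxxxxx ✓), payload 000101.
Concatenate: 11001000101 = 0x645 (11 bits → U+0645).

U+0645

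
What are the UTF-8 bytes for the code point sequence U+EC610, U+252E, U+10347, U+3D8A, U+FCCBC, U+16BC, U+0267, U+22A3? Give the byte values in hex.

U+EC610: 4-byte form → F3 AC 98 90.
U+252E: 3-byte form → E2 94 AE.
U+10347: 4-byte form → F0 90 8D 87.
U+3D8A: 3-byte form → E3 B6 8A.
U+FCCBC: 4-byte form → F3 BC B2 BC.
U+16BC: 3-byte form → E1 9A BC.
U+0267: 2-byte form → C9 A7.
U+22A3: 3-byte form → E2 8A A3.
Concatenated (26 bytes): F3 AC 98 90 E2 94 AE F0 90 8D 87 E3 B6 8A F3 BC B2 BC E1 9A BC C9 A7 E2 8A A3.

F3 AC 98 90 E2 94 AE F0 90 8D 87 E3 B6 8A F3 BC B2 BC E1 9A BC C9 A7 E2 8A A3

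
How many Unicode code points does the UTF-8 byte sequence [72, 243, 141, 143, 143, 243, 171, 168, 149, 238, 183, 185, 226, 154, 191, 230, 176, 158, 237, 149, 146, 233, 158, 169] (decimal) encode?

Byte at offset 0: 0x48 = 01001000 → 1-byte char (#1). Advance 1.
Byte at offset 1: 0xF3 = 11110011 → 4-byte char (#2). Advance 4.
Byte at offset 5: 0xF3 = 11110011 → 4-byte char (#3). Advance 4.
Byte at offset 9: 0xEE = 11101110 → 3-byte char (#4). Advance 3.
Byte at offset 12: 0xE2 = 11100010 → 3-byte char (#5). Advance 3.
Byte at offset 15: 0xE6 = 11100110 → 3-byte char (#6). Advance 3.
Byte at offset 18: 0xED = 11101101 → 3-byte char (#7). Advance 3.
Byte at offset 21: 0xE9 = 11101001 → 3-byte char (#8). Advance 3.
Reached end at offset 24 after 8 code points.

8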